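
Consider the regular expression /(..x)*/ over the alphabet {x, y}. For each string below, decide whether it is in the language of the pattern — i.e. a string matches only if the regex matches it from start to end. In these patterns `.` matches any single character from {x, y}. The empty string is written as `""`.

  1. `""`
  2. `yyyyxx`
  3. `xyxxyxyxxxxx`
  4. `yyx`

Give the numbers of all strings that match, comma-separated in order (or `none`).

1. `""` → match
2. `yyyyxx` → no match
3. `xyxxyxyxxxxx` → match
4. `yyx` → match

1, 3, 4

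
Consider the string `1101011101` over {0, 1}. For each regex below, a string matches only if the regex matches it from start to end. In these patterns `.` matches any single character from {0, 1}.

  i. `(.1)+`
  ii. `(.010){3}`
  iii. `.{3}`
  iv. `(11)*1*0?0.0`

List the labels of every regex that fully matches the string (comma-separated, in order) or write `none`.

i

i → match
ii → no match — must end with `010`
iii → no match
iv → no match — must end with `0`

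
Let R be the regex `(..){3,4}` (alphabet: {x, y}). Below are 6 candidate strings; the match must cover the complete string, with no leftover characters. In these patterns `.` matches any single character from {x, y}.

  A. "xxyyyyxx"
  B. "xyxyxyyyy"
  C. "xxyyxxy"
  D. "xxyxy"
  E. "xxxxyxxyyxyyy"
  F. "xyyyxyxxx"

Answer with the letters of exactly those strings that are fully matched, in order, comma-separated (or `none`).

A. "xxyyyyxx" → match
B. "xyxyxyyyy" → no match
C. "xxyyxxy" → no match
D. "xxyxy" → no match
E → no match
F. "xyyyxyxxx" → no match

A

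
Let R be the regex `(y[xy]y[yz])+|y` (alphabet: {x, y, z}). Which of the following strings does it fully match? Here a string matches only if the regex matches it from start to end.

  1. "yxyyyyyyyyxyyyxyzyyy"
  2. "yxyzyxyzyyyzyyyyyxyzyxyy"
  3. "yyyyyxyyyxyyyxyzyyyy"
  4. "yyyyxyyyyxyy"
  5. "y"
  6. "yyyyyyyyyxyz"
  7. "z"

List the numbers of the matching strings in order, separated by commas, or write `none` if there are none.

2, 3, 5, 6

1 → no match
2 → match
3 → match
4 → no match
5 → match
6 → match
7 → no match — must start with "y"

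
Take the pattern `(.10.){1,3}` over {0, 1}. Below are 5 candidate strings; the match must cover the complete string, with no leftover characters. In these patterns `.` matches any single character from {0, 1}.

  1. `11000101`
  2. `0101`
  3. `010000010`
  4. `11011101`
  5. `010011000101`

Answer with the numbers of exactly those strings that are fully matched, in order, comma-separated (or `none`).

1, 2, 4, 5

1 → match
2 → match
3 → no match
4 → match
5 → match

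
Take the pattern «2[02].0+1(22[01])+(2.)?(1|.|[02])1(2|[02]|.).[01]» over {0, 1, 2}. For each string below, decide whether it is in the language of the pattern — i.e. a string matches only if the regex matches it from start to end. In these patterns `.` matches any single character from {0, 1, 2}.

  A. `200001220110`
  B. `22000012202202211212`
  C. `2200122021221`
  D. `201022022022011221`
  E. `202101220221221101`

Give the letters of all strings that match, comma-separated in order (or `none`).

C

A → no match
B → no match
C → match
D → no match
E → no match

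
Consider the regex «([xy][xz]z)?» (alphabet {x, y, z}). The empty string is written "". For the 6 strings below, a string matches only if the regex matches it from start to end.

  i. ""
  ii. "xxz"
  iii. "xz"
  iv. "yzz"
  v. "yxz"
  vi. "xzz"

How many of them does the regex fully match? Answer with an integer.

5

i. "" → match
ii. "xxz" → match
iii. "xz" → no match
iv. "yzz" → match
v. "yxz" → match
vi. "xzz" → match
Total matched: 5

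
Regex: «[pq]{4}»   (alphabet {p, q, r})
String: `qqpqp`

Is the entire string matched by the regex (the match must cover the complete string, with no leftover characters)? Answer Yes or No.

No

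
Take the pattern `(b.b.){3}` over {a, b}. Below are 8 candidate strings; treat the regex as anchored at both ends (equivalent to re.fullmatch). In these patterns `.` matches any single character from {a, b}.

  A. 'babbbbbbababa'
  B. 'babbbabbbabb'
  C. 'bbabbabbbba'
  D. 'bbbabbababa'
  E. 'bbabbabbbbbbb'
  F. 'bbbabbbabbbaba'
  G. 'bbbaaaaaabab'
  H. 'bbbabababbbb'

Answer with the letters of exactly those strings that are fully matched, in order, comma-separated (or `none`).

B, H

A → no match
B → match
C → no match
D → no match
E → no match
F → no match
G → no match
H → match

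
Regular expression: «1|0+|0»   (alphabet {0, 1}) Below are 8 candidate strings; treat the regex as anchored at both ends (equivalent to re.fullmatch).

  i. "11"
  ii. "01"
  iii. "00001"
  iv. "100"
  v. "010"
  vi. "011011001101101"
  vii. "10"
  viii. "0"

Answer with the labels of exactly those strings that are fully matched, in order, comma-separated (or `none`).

viii

i → no match
ii → no match
iii → no match
iv → no match
v → no match
vi → no match
vii → no match
viii → match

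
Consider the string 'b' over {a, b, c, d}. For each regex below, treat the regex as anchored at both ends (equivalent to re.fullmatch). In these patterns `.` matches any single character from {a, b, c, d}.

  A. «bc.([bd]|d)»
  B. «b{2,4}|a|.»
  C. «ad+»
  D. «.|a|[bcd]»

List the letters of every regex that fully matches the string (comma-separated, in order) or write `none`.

A → no match — must start with 'bc'
B → match
C → no match — must start with 'ad'
D → match

B, D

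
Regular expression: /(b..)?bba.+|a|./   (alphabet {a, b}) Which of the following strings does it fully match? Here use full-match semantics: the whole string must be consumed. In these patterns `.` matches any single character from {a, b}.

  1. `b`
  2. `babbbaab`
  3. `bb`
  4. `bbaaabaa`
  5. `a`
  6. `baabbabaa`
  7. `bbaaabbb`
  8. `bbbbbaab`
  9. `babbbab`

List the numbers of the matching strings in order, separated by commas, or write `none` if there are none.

1, 2, 4, 5, 6, 7, 8, 9

1 → match
2 → match
3 → no match
4 → match
5 → match
6 → match
7 → match
8 → match
9 → match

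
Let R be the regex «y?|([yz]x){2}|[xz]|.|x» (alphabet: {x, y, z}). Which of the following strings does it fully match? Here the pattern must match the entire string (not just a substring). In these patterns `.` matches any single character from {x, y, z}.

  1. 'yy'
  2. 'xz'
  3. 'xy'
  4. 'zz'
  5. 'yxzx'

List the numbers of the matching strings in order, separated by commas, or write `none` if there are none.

1. 'yy' → no match
2. 'xz' → no match
3. 'xy' → no match
4. 'zz' → no match
5. 'yxzx' → match

5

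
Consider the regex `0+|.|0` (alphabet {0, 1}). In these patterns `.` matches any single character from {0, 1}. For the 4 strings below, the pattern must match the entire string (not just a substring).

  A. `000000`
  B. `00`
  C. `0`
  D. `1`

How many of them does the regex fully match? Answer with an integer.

4

A → match
B → match
C → match
D → match
Total matched: 4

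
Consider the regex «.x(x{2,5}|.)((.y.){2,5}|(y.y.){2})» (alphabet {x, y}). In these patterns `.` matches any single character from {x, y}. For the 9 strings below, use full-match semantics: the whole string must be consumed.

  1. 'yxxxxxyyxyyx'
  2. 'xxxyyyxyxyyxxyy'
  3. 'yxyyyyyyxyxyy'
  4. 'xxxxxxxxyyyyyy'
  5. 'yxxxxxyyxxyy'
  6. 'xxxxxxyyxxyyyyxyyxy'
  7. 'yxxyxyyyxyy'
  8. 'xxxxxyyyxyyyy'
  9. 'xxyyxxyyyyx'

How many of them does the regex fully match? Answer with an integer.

1 → match
2 → match
3 → no match
4 → no match
5 → match
6 → no match
7 → match
8 → match
9 → no match
Total matched: 5

5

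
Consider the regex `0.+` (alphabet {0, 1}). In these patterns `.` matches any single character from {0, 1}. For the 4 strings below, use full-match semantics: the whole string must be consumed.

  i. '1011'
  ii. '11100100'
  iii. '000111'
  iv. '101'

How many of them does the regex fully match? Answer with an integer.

i → no match — must start with '0'
ii → no match — must start with '0'
iii → match
iv → no match — must start with '0'
Total matched: 1

1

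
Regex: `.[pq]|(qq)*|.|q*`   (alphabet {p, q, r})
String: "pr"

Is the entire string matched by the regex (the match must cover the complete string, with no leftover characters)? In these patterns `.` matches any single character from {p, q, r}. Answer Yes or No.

No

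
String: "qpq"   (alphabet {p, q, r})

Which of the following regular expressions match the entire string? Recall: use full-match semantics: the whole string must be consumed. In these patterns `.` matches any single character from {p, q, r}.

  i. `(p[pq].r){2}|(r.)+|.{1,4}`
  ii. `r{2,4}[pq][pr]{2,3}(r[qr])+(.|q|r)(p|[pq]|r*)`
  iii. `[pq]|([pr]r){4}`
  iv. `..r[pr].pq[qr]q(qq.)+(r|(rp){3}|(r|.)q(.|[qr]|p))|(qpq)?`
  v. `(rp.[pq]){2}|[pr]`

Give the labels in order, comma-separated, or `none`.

i → match
ii → no match — must start with "r"
iii → no match
iv → match
v → no match

i, iv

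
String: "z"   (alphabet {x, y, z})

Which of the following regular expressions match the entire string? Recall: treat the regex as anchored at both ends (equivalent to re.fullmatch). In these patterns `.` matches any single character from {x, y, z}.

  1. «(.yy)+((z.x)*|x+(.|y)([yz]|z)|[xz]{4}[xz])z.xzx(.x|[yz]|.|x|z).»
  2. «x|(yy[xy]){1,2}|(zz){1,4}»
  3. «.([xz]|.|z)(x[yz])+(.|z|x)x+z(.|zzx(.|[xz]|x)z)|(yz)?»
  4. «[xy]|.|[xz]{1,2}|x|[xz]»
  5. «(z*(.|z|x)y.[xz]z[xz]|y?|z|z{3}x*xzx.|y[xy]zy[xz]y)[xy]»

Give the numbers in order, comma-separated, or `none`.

4

1 → no match
2 → no match
3 → no match
4 → match
5 → no match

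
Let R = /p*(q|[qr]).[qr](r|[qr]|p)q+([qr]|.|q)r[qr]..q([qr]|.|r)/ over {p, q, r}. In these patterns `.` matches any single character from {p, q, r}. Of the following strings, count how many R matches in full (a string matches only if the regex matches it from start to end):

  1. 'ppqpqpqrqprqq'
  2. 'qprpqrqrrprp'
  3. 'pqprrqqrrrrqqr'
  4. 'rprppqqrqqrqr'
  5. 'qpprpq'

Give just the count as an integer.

1

1 → no match
2. 'qprpqrqrrprp' → no match
3 → match
4 → no match
5. 'qpprpq' → no match
Total matched: 1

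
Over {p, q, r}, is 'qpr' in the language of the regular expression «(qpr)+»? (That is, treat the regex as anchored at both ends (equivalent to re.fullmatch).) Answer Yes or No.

Yes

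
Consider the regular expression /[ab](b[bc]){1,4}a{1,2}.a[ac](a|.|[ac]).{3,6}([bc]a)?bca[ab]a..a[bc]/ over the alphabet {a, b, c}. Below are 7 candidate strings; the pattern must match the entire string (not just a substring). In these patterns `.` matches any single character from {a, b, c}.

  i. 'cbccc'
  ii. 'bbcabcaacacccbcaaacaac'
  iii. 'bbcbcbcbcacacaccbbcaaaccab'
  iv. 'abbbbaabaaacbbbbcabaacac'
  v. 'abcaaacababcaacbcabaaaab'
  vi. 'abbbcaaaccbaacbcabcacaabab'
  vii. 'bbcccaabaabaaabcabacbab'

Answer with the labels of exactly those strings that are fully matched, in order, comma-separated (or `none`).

i. 'cbccc' → no match
ii → no match
iii → match
iv → match
v → no match
vi → no match
vii → no match

iii, iv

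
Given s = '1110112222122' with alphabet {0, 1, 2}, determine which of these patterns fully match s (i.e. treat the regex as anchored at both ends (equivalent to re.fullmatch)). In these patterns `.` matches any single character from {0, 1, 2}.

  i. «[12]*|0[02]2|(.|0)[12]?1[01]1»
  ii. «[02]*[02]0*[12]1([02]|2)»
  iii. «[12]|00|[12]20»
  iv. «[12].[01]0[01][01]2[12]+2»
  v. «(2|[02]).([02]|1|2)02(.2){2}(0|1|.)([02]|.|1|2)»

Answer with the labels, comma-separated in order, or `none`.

i → no match
ii → no match
iii → no match
iv → match
v → no match

iv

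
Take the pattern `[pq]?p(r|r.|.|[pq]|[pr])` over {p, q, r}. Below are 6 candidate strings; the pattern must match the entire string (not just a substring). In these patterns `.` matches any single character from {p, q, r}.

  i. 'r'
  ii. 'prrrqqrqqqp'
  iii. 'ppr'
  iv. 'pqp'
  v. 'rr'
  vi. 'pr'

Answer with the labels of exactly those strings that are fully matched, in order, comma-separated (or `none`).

i → no match
ii → no match
iii → match
iv → no match
v → no match
vi → match

iii, vi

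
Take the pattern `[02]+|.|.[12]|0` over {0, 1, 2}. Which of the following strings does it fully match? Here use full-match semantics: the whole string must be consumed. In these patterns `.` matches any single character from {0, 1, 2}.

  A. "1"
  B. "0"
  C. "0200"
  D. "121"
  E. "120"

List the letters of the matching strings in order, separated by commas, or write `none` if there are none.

A. "1" → match
B. "0" → match
C. "0200" → match
D. "121" → no match
E. "120" → no match

A, B, C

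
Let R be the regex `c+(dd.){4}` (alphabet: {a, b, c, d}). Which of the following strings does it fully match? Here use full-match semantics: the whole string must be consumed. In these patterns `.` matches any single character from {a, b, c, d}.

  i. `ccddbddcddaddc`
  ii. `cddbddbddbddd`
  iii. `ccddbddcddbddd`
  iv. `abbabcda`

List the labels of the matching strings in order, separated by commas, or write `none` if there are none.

i → match
ii → match
iii → match
iv. `abbabcda` → no match — must start with `c`

i, ii, iii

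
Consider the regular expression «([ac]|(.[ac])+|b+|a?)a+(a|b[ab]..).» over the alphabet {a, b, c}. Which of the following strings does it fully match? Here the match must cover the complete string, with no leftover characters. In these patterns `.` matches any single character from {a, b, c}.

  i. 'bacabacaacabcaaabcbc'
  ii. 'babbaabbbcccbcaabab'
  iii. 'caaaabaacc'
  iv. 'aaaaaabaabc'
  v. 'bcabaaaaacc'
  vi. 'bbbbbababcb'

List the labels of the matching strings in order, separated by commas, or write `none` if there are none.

i → no match
ii → no match
iii → match
iv → match
v → no match
vi → match

iii, iv, vi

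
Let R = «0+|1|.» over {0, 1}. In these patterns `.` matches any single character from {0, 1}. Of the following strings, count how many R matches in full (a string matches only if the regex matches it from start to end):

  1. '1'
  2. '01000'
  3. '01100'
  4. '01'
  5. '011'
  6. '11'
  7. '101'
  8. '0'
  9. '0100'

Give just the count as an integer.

1. '1' → match
2. '01000' → no match
3. '01100' → no match
4. '01' → no match
5. '011' → no match
6. '11' → no match
7. '101' → no match
8. '0' → match
9. '0100' → no match
Total matched: 2

2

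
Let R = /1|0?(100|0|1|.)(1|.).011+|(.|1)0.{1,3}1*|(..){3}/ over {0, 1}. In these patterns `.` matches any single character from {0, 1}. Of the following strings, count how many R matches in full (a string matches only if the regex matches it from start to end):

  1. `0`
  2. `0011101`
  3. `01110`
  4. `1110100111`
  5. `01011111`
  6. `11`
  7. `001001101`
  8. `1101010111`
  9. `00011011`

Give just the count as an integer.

1 → no match
2 → no match
3 → no match
4 → no match
5 → no match
6 → no match
7 → no match
8 → no match
9 → no match
Total matched: 0

0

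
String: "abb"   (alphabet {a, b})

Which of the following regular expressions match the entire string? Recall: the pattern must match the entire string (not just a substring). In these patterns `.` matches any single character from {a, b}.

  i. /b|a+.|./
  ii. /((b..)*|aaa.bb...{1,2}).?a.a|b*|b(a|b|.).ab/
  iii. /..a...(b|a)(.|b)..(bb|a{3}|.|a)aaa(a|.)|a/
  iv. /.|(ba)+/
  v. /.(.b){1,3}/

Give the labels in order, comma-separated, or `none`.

i → no match
ii → no match
iii → no match
iv → no match
v → match

v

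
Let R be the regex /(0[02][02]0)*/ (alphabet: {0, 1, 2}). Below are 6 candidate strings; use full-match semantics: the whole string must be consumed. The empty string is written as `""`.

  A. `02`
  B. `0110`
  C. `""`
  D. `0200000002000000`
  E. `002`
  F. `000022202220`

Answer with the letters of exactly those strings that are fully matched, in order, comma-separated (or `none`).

C, D

A. `02` → no match
B. `0110` → no match
C. `""` → match
D → match
E. `002` → no match
F. `000022202220` → no match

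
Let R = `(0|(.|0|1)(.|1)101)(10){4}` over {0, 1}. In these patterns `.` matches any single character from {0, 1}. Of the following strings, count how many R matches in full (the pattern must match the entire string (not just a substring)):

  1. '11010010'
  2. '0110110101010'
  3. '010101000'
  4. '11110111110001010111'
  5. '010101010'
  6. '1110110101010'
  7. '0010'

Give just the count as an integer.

1 → no match
2 → match
3 → no match — must end with '10'
4 → no match — must end with '10'
5 → match
6 → match
7 → no match
Total matched: 3

3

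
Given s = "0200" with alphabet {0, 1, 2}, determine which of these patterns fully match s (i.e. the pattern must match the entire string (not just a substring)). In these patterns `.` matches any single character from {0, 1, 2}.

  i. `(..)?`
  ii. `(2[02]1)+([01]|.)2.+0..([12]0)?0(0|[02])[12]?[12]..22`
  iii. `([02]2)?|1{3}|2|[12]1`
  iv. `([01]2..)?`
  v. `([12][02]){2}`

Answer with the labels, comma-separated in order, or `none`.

iv

i → no match
ii → no match — must start with "2"
iii → no match
iv → match
v → no match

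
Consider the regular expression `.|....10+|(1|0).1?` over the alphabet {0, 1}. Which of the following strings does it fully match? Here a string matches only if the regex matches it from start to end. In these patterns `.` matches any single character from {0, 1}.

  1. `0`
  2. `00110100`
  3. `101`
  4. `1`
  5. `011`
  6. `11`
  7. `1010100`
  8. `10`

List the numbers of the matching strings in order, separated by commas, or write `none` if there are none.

1 → match
2 → no match
3 → match
4 → match
5 → match
6 → match
7 → match
8 → match

1, 3, 4, 5, 6, 7, 8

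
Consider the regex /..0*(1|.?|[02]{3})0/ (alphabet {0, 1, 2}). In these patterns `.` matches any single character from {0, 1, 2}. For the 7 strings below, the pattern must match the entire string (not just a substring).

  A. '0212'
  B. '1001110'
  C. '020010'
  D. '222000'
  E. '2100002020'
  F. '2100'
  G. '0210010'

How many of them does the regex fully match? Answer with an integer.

A → no match — must end with '0'
B → no match
C → match
D → match
E → match
F → match
G → no match
Total matched: 4

4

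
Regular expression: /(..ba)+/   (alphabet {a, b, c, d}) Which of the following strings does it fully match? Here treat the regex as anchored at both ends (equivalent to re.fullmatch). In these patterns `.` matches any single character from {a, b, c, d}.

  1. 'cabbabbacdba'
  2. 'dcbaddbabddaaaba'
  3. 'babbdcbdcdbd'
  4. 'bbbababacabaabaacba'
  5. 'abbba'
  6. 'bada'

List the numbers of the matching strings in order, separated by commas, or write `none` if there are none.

none

1 → no match
2 → no match
3 → no match — must end with 'ba'
4 → no match
5 → no match
6 → no match — must end with 'ba'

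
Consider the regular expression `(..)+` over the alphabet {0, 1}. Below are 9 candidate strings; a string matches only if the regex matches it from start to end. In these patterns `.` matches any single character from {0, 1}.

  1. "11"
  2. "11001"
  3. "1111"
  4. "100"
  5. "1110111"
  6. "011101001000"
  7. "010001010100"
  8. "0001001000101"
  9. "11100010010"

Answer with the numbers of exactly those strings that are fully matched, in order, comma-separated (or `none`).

1, 3, 6, 7

1 → match
2 → no match
3 → match
4 → no match
5 → no match
6 → match
7 → match
8 → no match
9 → no match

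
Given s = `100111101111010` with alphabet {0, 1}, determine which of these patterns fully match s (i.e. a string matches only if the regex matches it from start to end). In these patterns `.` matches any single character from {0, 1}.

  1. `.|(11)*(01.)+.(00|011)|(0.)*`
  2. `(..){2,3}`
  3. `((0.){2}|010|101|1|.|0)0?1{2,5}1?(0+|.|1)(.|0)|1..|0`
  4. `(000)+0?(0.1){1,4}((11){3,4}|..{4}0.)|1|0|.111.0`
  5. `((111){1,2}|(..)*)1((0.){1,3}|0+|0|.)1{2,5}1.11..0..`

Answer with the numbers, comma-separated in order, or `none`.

5

1 → no match
2 → no match
3 → no match
4 → no match
5 → match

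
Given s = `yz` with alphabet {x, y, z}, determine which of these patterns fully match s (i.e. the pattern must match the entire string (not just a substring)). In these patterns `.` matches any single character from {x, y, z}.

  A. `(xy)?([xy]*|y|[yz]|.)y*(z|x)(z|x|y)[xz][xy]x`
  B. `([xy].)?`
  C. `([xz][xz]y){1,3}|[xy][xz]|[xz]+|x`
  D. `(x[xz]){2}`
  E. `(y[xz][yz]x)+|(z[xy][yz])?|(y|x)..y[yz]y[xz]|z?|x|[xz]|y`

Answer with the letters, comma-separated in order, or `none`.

A → no match — must end with `x`
B → match
C → match
D → no match — must start with `x`
E → no match

B, C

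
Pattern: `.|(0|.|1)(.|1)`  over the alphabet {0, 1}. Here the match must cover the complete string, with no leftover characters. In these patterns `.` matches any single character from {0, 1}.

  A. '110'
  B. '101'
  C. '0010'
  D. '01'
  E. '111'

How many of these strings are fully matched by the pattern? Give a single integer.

A → no match
B → no match
C → no match
D → match
E → no match
Total matched: 1

1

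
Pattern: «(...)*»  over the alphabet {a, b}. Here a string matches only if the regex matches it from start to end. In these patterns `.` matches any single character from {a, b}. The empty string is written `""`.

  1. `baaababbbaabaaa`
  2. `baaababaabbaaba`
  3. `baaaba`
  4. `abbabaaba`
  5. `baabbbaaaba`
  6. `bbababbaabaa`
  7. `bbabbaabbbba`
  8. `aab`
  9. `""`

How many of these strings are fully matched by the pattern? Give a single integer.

1 → match
2 → match
3. `baaaba` → match
4. `abbabaaba` → match
5. `baabbbaaaba` → no match
6. `bbababbaabaa` → match
7. `bbabbaabbbba` → match
8. `aab` → match
9. `""` → match
Total matched: 8

8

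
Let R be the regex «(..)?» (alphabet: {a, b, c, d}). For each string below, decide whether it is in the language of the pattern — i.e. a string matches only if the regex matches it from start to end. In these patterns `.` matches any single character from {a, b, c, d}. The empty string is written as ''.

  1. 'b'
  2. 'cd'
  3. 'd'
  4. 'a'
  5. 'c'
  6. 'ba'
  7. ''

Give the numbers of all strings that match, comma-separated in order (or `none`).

2, 6, 7

1 → no match
2 → match
3 → no match
4 → no match
5 → no match
6 → match
7 → match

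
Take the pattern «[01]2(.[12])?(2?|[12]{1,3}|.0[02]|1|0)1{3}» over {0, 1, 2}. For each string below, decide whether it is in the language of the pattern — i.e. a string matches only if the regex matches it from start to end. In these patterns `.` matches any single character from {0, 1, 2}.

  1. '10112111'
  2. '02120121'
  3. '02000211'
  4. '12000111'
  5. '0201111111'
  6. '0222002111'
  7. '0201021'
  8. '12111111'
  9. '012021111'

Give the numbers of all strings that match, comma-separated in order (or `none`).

1 → no match
2 → no match
3 → no match
4 → match
5 → match
6 → match
7 → no match
8 → match
9 → no match

4, 5, 6, 8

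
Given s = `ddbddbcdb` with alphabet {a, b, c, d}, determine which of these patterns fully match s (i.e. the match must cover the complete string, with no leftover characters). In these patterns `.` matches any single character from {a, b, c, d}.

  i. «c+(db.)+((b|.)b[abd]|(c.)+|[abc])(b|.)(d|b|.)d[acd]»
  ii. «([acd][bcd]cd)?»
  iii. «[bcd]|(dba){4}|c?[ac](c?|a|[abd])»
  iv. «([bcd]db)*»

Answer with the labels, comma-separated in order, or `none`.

i → no match — must start with `c`
ii → no match
iii → no match
iv → match

iv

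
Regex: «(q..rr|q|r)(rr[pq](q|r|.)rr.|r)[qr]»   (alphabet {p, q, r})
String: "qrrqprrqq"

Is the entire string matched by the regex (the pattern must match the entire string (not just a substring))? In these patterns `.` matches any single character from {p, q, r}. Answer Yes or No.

Yes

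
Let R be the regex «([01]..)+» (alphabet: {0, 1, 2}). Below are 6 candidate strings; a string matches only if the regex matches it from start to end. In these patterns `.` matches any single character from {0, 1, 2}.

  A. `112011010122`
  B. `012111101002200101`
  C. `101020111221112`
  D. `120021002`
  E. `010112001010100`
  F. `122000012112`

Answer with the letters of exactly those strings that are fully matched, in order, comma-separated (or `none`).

A, D, E, F

A → match
B → no match
C → no match
D → match
E → match
F → match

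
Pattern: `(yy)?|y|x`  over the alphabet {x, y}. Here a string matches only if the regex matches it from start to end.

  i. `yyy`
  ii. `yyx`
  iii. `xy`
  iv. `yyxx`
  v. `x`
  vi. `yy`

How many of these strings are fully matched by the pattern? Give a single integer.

i. `yyy` → no match
ii. `yyx` → no match
iii. `xy` → no match
iv. `yyxx` → no match
v. `x` → match
vi. `yy` → match
Total matched: 2

2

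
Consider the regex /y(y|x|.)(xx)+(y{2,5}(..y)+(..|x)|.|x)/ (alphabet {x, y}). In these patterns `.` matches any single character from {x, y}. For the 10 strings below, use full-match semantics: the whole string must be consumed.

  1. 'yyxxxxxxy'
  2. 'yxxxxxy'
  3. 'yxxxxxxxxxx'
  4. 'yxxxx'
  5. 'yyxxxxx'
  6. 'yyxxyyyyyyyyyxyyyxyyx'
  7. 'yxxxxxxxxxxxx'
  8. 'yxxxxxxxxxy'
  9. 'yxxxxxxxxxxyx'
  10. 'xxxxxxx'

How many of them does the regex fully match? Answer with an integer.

1. 'yyxxxxxxy' → match
2. 'yxxxxxy' → match
3. 'yxxxxxxxxxx' → match
4. 'yxxxx' → match
5. 'yyxxxxx' → match
6 → match
7 → match
8. 'yxxxxxxxxxy' → match
9 → no match
10. 'xxxxxxx' → no match — must start with 'y'
Total matched: 8

8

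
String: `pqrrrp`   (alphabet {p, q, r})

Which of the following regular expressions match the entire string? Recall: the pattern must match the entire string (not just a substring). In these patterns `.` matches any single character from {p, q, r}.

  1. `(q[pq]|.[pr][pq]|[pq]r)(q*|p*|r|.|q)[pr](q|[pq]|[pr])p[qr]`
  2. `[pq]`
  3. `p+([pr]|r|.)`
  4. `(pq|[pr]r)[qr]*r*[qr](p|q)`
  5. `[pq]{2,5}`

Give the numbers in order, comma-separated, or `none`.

1 → no match
2 → no match
3 → no match
4 → match
5 → no match

4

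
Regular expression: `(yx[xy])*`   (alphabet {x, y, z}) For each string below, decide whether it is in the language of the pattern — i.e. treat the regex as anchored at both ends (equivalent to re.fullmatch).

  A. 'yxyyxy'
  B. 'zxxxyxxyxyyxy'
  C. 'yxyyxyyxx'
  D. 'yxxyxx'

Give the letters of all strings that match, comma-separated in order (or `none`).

A, C, D

A → match
B → no match
C → match
D → match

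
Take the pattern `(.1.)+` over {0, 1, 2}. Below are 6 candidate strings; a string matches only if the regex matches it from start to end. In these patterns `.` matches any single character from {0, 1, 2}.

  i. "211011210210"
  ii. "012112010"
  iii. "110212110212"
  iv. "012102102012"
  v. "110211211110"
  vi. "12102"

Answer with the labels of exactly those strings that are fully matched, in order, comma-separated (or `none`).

i, ii, iii, v

i → match
ii → match
iii → match
iv → no match
v → match
vi → no match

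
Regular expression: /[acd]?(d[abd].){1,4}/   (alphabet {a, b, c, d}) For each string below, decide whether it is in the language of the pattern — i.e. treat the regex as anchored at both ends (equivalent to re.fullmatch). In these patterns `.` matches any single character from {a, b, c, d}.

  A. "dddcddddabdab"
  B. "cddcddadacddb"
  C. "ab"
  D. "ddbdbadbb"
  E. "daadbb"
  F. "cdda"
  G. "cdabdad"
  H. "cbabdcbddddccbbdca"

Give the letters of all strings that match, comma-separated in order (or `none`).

A → match
B → match
C → no match
D → match
E → match
F → match
G → match
H → no match

A, B, D, E, F, G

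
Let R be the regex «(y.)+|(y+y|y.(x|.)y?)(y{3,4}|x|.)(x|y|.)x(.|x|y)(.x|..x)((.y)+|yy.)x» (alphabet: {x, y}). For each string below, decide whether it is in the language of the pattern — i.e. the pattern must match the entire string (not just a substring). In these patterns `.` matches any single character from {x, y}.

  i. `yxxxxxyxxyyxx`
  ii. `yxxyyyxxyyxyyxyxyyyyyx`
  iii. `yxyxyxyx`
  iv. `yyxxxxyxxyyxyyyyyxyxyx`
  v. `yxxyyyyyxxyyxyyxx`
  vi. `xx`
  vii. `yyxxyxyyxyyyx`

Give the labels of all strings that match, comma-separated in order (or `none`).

i → match
ii → match
iii → match
iv → match
v → match
vi → no match — must start with `y`
vii → match

i, ii, iii, iv, v, vii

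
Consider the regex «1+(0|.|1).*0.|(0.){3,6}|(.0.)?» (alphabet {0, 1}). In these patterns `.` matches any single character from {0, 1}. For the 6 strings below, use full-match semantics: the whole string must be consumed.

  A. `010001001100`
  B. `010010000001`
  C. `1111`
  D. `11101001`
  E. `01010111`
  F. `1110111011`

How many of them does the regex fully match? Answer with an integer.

A. `010001001100` → no match
B. `010010000001` → no match
C. `1111` → no match
D. `11101001` → match
E. `01010111` → no match
F. `1110111011` → no match
Total matched: 1

1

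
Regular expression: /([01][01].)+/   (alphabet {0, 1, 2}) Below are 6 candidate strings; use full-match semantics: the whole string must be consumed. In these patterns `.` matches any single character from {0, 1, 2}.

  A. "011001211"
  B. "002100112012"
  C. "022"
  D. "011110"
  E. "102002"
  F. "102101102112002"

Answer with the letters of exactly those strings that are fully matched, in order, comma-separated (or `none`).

A → no match
B → match
C → no match
D → match
E → match
F → match

B, D, E, F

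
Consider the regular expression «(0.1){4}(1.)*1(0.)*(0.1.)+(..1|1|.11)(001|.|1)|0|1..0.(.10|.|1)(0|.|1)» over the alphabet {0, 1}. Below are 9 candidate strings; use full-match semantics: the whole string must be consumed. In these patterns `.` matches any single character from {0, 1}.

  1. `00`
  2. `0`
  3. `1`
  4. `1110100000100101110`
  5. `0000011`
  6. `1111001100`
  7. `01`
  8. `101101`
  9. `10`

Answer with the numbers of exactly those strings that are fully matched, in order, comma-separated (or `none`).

2

1. `00` → no match
2. `0` → match
3. `1` → no match
4 → no match
5. `0000011` → no match
6. `1111001100` → no match
7. `01` → no match
8. `101101` → no match
9. `10` → no match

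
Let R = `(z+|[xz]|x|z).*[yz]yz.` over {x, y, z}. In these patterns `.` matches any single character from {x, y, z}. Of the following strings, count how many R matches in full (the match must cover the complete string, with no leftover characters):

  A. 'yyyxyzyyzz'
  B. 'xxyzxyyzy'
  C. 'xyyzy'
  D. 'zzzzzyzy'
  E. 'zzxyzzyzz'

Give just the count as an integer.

A → no match
B → match
C → match
D → match
E → match
Total matched: 4

4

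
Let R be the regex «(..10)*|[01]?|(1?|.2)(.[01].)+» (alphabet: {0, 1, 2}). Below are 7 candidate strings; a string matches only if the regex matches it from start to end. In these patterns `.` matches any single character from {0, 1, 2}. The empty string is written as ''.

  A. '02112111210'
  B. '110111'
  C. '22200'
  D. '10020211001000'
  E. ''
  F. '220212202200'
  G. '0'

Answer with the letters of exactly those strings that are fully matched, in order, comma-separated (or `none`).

A → match
B → match
C → match
D → no match
E → match
F → no match
G → match

A, B, C, E, G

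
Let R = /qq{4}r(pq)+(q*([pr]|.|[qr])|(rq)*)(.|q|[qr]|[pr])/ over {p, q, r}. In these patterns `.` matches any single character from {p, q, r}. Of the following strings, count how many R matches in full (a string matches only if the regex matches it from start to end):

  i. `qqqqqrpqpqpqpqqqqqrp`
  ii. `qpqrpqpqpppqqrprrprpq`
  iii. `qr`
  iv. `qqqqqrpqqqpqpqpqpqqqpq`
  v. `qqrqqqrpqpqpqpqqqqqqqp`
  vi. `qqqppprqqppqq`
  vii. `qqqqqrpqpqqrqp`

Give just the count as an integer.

i → match
ii → no match — must start with `qq`
iii → no match — must start with `qq`
iv → no match
v → no match
vi → no match
vii → no match
Total matched: 1

1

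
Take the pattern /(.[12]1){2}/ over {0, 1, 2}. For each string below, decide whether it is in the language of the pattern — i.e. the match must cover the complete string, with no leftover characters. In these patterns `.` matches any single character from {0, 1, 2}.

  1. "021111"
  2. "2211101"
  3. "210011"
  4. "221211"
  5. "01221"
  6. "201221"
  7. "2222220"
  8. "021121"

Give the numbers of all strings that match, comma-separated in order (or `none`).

1 → match
2 → no match
3 → no match
4 → match
5 → no match
6 → no match
7 → no match — must end with "1"
8 → match

1, 4, 8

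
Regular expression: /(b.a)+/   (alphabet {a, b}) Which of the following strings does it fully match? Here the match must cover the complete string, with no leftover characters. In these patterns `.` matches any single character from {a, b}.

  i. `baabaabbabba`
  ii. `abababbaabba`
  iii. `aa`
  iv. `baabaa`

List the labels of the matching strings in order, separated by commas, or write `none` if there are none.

i, iv

i → match
ii → no match — must start with `b`
iii → no match — must start with `b`
iv → match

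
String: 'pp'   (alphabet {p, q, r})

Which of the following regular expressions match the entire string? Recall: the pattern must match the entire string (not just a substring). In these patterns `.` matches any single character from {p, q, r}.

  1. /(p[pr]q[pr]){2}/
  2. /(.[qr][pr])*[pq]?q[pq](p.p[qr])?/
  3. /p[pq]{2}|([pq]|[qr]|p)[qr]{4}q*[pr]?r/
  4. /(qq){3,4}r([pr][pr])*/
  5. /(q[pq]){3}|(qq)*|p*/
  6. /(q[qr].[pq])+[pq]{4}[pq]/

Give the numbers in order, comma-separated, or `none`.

1 → no match
2 → no match
3 → no match
4 → no match — must start with 'qq'
5 → match
6 → no match — must start with 'q'

5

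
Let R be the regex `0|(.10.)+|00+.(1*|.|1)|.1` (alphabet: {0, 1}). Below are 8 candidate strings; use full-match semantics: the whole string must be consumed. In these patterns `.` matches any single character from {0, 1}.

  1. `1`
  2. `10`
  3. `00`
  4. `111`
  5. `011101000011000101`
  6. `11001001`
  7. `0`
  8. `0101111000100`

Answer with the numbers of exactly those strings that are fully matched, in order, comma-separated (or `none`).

1 → no match
2 → no match
3 → no match
4 → no match
5 → no match
6 → no match
7 → match
8 → no match

7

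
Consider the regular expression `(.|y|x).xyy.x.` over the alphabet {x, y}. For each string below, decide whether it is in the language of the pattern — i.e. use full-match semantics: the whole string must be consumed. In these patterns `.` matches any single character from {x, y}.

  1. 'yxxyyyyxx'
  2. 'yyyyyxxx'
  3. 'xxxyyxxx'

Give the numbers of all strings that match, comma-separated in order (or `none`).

3

1 → no match
2 → no match
3 → match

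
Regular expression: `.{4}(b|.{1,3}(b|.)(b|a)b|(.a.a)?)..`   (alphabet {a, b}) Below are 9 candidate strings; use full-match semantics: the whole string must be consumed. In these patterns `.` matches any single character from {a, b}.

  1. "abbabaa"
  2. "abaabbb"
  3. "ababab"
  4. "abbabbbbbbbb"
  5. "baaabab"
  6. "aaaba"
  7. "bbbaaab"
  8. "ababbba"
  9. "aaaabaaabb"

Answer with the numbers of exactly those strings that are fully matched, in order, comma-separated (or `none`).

1, 2, 3, 4, 5, 8, 9

1 → match
2 → match
3 → match
4 → match
5 → match
6 → no match
7 → no match
8 → match
9 → match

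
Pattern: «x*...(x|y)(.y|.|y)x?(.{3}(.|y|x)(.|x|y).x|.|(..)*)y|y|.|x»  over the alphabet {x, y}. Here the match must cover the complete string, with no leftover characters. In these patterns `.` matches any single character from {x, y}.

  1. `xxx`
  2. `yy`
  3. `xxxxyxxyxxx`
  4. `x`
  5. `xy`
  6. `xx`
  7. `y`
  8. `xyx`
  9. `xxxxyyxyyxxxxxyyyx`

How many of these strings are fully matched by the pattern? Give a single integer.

2

1. `xxx` → no match
2. `yy` → no match
3. `xxxxyxxyxxx` → no match
4. `x` → match
5. `xy` → no match
6. `xx` → no match
7. `y` → match
8. `xyx` → no match
9 → no match
Total matched: 2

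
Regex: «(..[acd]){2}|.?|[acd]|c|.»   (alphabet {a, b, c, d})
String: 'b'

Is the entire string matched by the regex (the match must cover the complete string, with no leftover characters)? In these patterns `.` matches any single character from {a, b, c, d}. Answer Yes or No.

Yes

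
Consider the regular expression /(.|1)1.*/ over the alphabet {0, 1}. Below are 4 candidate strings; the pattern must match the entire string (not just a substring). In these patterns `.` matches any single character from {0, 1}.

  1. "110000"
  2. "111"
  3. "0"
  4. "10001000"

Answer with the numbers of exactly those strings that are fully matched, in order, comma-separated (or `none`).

1, 2

1 → match
2 → match
3 → no match
4 → no match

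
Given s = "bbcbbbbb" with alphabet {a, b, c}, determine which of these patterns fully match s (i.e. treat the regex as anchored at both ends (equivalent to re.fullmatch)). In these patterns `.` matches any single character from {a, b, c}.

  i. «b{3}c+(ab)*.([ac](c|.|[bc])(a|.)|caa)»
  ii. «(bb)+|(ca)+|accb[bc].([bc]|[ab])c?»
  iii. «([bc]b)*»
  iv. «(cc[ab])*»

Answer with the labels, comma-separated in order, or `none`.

i → no match
ii → no match
iii → match
iv → no match

iii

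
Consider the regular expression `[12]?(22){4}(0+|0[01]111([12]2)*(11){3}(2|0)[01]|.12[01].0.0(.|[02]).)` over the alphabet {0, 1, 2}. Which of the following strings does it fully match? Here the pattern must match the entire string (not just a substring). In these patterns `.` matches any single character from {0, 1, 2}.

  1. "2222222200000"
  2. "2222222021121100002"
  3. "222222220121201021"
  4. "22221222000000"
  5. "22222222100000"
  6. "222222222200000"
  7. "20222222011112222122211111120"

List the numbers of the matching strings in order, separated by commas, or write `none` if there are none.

1 → match
2 → no match
3 → match
4 → no match
5 → no match
6 → no match
7 → no match

1, 3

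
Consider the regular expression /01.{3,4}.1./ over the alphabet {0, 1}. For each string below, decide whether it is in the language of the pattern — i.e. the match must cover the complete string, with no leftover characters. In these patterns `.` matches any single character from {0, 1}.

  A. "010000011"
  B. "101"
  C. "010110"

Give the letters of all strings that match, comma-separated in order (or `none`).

A

A → match
B → no match — must start with "01"
C → no match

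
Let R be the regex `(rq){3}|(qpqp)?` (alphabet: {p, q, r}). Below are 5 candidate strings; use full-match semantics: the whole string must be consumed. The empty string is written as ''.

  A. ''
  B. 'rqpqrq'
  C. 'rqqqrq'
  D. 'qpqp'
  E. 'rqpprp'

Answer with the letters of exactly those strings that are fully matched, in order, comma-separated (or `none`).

A, D

A. '' → match
B. 'rqpqrq' → no match
C. 'rqqqrq' → no match
D. 'qpqp' → match
E. 'rqpprp' → no match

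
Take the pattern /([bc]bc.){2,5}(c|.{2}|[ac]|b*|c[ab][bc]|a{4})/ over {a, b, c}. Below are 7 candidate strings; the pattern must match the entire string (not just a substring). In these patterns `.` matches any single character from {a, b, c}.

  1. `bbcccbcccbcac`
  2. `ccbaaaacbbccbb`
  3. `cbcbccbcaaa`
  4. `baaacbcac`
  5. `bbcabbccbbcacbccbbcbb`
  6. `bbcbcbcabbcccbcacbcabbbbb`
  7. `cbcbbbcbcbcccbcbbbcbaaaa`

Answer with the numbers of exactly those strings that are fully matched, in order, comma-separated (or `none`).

1, 5, 6, 7

1 → match
2 → no match
3 → no match
4 → no match
5 → match
6 → match
7 → match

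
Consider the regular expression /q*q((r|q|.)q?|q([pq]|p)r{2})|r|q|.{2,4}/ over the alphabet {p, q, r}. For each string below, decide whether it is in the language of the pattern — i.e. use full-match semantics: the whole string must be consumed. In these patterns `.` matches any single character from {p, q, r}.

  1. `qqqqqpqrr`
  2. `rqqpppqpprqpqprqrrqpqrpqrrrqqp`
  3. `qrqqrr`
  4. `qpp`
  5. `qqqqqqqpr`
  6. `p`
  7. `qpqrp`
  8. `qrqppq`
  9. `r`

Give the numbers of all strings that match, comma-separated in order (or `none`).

4, 9

1 → no match
2 → no match
3 → no match
4 → match
5 → no match
6 → no match
7 → no match
8 → no match
9 → match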